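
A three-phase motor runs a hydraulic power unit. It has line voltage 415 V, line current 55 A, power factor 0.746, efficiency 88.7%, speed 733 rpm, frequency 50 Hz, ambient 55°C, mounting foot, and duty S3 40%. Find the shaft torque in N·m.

341 N·m

P_in = √3·V·I·cosφ = 1.732 × 415 × 55 × 0.746 = 29492 W
P_out = η·P_in = 0.887 × 29492 = 26159 W
n = 733 rpm
ω = 2π×733/60 = 76.76 rad/s
τ = P_out/ω = 26159/76.76 = 341 N·m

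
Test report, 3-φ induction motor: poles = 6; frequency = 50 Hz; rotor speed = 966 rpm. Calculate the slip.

n_s = 120f/p = 120×50/6 = 1000 rpm
s = (n_s − n)/n_s = (1000 − 966)/1000 = 0.0340

3.4 %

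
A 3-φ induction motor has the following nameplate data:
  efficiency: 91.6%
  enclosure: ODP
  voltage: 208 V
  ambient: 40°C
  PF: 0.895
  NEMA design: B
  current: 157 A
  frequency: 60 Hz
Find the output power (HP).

P_in = √3·V·I·cosφ = 1.732 × 208 × 157 × 0.895 = 50621 W
P_out = η·P_in = 0.916 × 50621 = 46369 W
= 46369/746 = 62.2 HP

62.2 HP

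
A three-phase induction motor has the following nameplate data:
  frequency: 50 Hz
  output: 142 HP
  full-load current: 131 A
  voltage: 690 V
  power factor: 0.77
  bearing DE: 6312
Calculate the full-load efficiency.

87.9 %

P_out = 142 × 746 = 105932 W
P_in = √3·V_L·I_L·cosφ = 1.732 × 690 × 131 × 0.77 = 120548 W
η = P_out / P_in = 105932 / 120548 = 0.879 = 87.9%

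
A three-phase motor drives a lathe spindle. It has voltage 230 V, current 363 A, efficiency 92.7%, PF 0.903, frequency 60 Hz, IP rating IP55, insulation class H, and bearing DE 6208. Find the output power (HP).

P_in = √3·V·I·cosφ = 1.732 × 230 × 363 × 0.903 = 130578 W
P_out = η·P_in = 0.927 × 130578 = 121046 W
= 121046/746 = 162 HP

162 HP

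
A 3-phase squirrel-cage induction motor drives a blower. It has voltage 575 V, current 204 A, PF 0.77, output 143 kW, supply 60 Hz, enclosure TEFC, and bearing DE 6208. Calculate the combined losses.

13400 W

P_in = √3·V·I·cosφ = 1.732×575×204×0.77 = 156436 W
P_out = 143000 W
Losses = P_in − P_out = 156436 − 143000 = 13436 W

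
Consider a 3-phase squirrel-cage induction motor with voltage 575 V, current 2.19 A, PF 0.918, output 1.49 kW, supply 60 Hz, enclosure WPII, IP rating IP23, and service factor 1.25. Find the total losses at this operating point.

512 W

P_in = √3·V·I·cosφ = 1.732×575×2.19×0.918 = 2002 W
P_out = 1490 W
Losses = P_in − P_out = 2002 − 1490 = 512 W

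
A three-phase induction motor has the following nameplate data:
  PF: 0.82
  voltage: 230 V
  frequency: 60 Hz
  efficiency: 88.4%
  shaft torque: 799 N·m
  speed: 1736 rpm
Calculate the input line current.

ω = 2π×1736/60 = 181.8 rad/s; P_out = τω = 799 × 181.8 = 145258 W
P_in = P_out / η = 145258 / 0.884 = 164319 W
I_L = P_in / (√3·V_L·cosφ) = 164319 / (1.732 × 230 × 0.82) = 503 A

503 A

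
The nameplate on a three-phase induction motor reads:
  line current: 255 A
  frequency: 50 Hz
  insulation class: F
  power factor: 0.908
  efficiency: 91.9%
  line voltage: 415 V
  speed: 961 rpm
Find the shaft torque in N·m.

P_in = √3·V·I·cosφ = 1.732 × 415 × 255 × 0.908 = 166426 W
P_out = η·P_in = 0.919 × 166426 = 152945 W
n = 961 rpm
ω = 2π×961/60 = 100.6 rad/s
τ = P_out/ω = 152945/100.6 = 1520 N·m

1520 N·m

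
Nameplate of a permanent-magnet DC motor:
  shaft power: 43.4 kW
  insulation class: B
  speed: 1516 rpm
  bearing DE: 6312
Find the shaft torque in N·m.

ω = 2π × 1516/60 = 158.8 rad/s
τ = P/ω = 43400/158.8 = 273 N·m

273 N·m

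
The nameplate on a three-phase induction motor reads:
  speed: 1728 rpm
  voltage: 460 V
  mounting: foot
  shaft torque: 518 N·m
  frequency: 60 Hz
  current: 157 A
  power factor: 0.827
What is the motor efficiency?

90.6 %

ω = 2π × 1728/60 = 181 rad/s; P_out = τω = 518 × 181 = 93758 W
P_in = √3·V_L·I_L·cosφ = 1.732 × 460 × 157 × 0.827 = 103445 W
η = P_out / P_in = 93758 / 103445 = 0.906 = 90.6%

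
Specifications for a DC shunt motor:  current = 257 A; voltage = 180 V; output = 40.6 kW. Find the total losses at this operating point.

5660 W

P_in = V·I = 180×257 = 46260 W
P_out = 40600 W
Losses = P_in − P_out = 46260 − 40600 = 5660 W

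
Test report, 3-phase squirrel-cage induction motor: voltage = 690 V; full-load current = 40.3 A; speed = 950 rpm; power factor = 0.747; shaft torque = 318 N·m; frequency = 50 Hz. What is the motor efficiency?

ω = 2π × 950/60 = 99.48 rad/s; P_out = τω = 318 × 99.48 = 31635 W
P_in = √3·V_L·I_L·cosφ = 1.732 × 690 × 40.3 × 0.747 = 35977 W
η = P_out / P_in = 31635 / 35977 = 0.879 = 87.9%

87.9 %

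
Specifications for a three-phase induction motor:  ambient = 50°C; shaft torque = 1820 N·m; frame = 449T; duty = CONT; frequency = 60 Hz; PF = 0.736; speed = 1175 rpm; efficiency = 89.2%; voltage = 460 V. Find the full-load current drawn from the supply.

428 A

ω = 2π×1175/60 = 123 rad/s; P_out = τω = 1820 × 123 = 223860 W
P_in = P_out / η = 223860 / 0.892 = 250964 W
I_L = P_in / (√3·V_L·cosφ) = 250964 / (1.732 × 460 × 0.736) = 428 A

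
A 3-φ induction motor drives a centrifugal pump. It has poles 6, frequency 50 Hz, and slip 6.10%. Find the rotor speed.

939 rpm

n_s = 120f/p = 120×50/6 = 1000 rpm
n = n_s(1 − s) = 1000 × (1 − 0.061) = 939 rpm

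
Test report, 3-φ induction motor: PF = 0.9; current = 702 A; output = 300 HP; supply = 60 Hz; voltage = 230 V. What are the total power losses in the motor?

P_in = √3·V·I·cosφ = 1.732×230×702×0.9 = 251684 W
P_out = 300×746 = 223800 W
Losses = P_in − P_out = 251684 − 223800 = 27884 W

27900 W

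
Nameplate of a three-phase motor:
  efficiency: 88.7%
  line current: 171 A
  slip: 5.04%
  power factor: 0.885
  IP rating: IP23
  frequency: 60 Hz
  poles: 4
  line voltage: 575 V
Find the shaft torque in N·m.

P_in = √3·V·I·cosφ = 1.732 × 575 × 171 × 0.885 = 150715 W
P_out = η·P_in = 0.887 × 150715 = 133684 W
n_s = 120×60/4 = 1800 rpm; n = 1800×(1−0.0504) = 1709 rpm
ω = 2π×1709/60 = 179 rad/s
τ = P_out/ω = 133684/179 = 747 N·m

747 N·m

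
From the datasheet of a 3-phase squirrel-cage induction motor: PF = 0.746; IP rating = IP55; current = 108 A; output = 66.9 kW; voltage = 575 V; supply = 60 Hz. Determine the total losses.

13.3 kW

P_in = √3·V·I·cosφ = 1.732×575×108×0.746 = 80238 W
P_out = 66900 W
Losses = P_in − P_out = 80238 − 66900 = 13338 W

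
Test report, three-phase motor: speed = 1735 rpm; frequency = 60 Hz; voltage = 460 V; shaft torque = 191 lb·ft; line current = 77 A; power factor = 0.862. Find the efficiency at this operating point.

89.0 %

τ = 191 lb·ft × 1.356 = 259 N·m
ω = 2π × 1735/60 = 181.7 rad/s; P_out = τω = 259 × 181.7 = 47060 W
P_in = √3·V_L·I_L·cosφ = 1.732 × 460 × 77 × 0.862 = 52881 W
η = P_out / P_in = 47060 / 52881 = 0.890 = 89.0%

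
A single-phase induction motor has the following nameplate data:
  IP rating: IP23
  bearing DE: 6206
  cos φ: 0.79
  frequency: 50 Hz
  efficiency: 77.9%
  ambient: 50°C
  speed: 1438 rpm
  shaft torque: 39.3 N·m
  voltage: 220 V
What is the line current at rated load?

43.7 A

ω = 2π×1438/60 = 150.6 rad/s; P_out = τω = 39.3 × 150.6 = 5919 W
P_in = P_out / η = 5919 / 0.779 = 7598 W
I = P_in / (V·cosφ) = 7598 / (220 × 0.79) = 43.7 A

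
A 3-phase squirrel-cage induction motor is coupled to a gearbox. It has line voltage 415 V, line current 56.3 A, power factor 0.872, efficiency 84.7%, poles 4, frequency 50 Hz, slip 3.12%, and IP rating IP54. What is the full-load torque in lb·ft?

P_in = √3·V·I·cosφ = 1.732 × 415 × 56.3 × 0.872 = 35287 W
P_out = η·P_in = 0.847 × 35287 = 29888 W
n_s = 120×50/4 = 1500 rpm; n = 1500×(1−0.0312) = 1453 rpm
ω = 2π×1453/60 = 152.2 rad/s
τ = P_out/ω = 29888/152.2 = 196.4 N·m
In lb·ft: 196.4/1.356 = 145 lb·ft

145 lb·ft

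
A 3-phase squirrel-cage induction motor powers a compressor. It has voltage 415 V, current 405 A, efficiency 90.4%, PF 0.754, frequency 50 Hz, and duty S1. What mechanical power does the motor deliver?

198 kW

P_in = √3·V·I·cosφ = 1.732 × 415 × 405 × 0.754 = 219494 W
P_out = η·P_in = 0.904 × 219494 = 198423 W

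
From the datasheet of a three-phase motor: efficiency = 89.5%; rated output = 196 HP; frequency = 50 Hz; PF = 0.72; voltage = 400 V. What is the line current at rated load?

328 A

P_out = 196 × 746 = 146216 W
P_in = P_out / η = 146216 / 0.895 = 163370 W
I_L = P_in / (√3·V_L·cosφ) = 163370 / (1.732 × 400 × 0.72) = 328 A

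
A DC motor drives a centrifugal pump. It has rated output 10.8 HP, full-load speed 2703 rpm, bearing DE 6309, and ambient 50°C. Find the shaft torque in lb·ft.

P_out = 10.8 × 746 = 8057 W
ω = 2π × 2703/60 = 283.1 rad/s
τ = P_out/ω = 8057/283.1 = 28.46 N·m
In lb·ft: 28.46/1.356 = 21 lb·ft

21 lb·ft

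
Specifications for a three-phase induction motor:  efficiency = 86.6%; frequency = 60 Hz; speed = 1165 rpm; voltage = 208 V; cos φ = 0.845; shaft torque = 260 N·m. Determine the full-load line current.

ω = 2π×1165/60 = 122 rad/s; P_out = τω = 260 × 122 = 31720 W
P_in = P_out / η = 31720 / 0.866 = 36628 W
I_L = P_in / (√3·V_L·cosφ) = 36628 / (1.732 × 208 × 0.845) = 120 A

120 A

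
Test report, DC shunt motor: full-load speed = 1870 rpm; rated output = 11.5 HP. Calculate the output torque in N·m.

43.8 N·m

P_out = 11.5 × 746 = 8579 W
ω = 2π × 1870/60 = 195.8 rad/s
τ = P_out/ω = 8579/195.8 = 43.8 N·m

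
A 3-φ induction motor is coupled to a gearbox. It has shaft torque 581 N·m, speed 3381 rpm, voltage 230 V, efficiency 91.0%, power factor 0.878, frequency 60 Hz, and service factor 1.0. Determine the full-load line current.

646 A

ω = 2π×3381/60 = 354.1 rad/s; P_out = τω = 581 × 354.1 = 205732 W
P_in = P_out / η = 205732 / 0.910 = 226079 W
I_L = P_in / (√3·V_L·cosφ) = 226079 / (1.732 × 230 × 0.878) = 646 A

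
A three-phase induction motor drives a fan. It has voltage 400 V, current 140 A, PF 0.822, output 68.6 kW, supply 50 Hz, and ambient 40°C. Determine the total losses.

11.1 kW

P_in = √3·V·I·cosφ = 1.732×400×140×0.822 = 79727 W
P_out = 68600 W
Losses = P_in − P_out = 79727 − 68600 = 11127 W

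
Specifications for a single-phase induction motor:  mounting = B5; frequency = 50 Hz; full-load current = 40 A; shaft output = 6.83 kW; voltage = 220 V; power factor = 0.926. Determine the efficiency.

P_out = 6.83 kW = 6830 W
P_in = V·I·cosφ = 220 × 40 × 0.926 = 8149 W
η = P_out / P_in = 6830 / 8149 = 0.838 = 83.8%

83.8 %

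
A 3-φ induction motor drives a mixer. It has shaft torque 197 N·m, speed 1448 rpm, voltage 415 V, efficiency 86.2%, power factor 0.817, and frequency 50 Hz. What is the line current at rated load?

59 A

ω = 2π×1448/60 = 151.6 rad/s; P_out = τω = 197 × 151.6 = 29865 W
P_in = P_out / η = 29865 / 0.862 = 34646 W
I_L = P_in / (√3·V_L·cosφ) = 34646 / (1.732 × 415 × 0.817) = 59 A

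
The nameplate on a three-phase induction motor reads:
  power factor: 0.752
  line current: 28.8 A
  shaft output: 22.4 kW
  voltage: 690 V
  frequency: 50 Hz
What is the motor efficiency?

P_out = 22.4 kW = 22400 W
P_in = √3·V_L·I_L·cosφ = 1.732 × 690 × 28.8 × 0.752 = 25883 W
η = P_out / P_in = 22400 / 25883 = 0.865 = 86.5%

86.5 %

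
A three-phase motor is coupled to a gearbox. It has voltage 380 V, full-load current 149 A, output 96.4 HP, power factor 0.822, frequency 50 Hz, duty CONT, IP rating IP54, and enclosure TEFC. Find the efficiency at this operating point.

P_out = 96.4 × 746 = 71914 W
P_in = √3·V_L·I_L·cosφ = 1.732 × 380 × 149 × 0.822 = 80610 W
η = P_out / P_in = 71914 / 80610 = 0.892 = 89.2%

89.2 %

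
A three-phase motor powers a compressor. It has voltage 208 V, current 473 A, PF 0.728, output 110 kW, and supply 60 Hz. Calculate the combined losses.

P_in = √3·V·I·cosφ = 1.732×208×473×0.728 = 124052 W
P_out = 110000 W
Losses = P_in − P_out = 124052 − 110000 = 14052 W

14.1 kW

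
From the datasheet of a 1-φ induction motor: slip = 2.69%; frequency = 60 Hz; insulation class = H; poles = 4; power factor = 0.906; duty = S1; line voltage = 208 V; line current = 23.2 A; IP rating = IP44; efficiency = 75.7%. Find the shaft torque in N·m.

P_in = V·I·cosφ = 208 × 23.2 × 0.906 = 4372 W
P_out = η·P_in = 0.757 × 4372 = 3310 W
n_s = 120×60/4 = 1800 rpm; n = 1800×(1−0.0269) = 1752 rpm
ω = 2π×1752/60 = 183.5 rad/s
τ = P_out/ω = 3310/183.5 = 18 N·m

18 N·m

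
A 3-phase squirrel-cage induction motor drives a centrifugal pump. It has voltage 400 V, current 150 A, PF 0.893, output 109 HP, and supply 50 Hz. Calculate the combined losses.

11500 W

P_in = √3·V·I·cosφ = 1.732×400×150×0.893 = 92801 W
P_out = 109×746 = 81314 W
Losses = P_in − P_out = 92801 − 81314 = 11487 W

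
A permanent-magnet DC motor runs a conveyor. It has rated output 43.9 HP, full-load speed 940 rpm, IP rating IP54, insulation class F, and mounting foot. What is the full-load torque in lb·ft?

P_out = 43.9 × 746 = 32749 W
ω = 2π × 940/60 = 98.44 rad/s
τ = P_out/ω = 32749/98.44 = 332.7 N·m
In lb·ft: 332.7/1.356 = 245 lb·ft

245 lb·ft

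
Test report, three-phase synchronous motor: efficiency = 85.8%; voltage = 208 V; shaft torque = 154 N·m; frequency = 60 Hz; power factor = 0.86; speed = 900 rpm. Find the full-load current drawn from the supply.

ω = 2π×900/60 = 94.25 rad/s; P_out = τω = 154 × 94.25 = 14515 W
P_in = P_out / η = 14515 / 0.858 = 16917 W
I_L = P_in / (√3·V_L·cosφ) = 16917 / (1.732 × 208 × 0.86) = 54.6 A

54.6 A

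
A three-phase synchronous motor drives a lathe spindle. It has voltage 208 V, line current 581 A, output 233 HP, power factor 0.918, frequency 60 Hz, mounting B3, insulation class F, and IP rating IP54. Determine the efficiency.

90.5 %

P_out = 233 × 746 = 173818 W
P_in = √3·V_L·I_L·cosφ = 1.732 × 208 × 581 × 0.918 = 192145 W
η = P_out / P_in = 173818 / 192145 = 0.905 = 90.5%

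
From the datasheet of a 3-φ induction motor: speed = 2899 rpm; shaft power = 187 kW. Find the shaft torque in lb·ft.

454 lb·ft

ω = 2π × 2899/60 = 303.6 rad/s
τ = P/ω = 187000/303.6 = 615.9 N·m
In lb·ft: 615.9/1.356 = 454 lb·ft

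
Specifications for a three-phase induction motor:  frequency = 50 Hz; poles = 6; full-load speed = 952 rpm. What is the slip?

4.80 %

n_s = 120f/p = 120×50/6 = 1000 rpm
s = (n_s − n)/n_s = (1000 − 952)/1000 = 0.0480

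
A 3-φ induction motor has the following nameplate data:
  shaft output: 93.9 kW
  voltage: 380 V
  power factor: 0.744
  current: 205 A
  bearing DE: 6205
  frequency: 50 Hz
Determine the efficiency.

P_out = 93.9 kW = 93900 W
P_in = √3·V_L·I_L·cosφ = 1.732 × 380 × 205 × 0.744 = 100383 W
η = P_out / P_in = 93900 / 100383 = 0.935 = 93.5%

93.5 %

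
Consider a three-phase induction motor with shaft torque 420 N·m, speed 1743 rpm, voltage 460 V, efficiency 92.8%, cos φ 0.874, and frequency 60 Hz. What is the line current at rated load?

119 A

ω = 2π×1743/60 = 182.5 rad/s; P_out = τω = 420 × 182.5 = 76650 W
P_in = P_out / η = 76650 / 0.928 = 82597 W
I_L = P_in / (√3·V_L·cosφ) = 82597 / (1.732 × 460 × 0.874) = 119 A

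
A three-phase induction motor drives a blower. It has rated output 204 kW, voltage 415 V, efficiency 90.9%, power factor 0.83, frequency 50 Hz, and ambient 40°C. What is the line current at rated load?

P_out = 204 kW = 204000 W
P_in = P_out / η = 204000 / 0.909 = 224422 W
I_L = P_in / (√3·V_L·cosφ) = 224422 / (1.732 × 415 × 0.83) = 376 A

376 A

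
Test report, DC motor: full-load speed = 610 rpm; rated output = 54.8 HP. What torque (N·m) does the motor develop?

P_out = 54.8 × 746 = 40881 W
ω = 2π × 610/60 = 63.88 rad/s
τ = P_out/ω = 40881/63.88 = 640 N·m

640 N·m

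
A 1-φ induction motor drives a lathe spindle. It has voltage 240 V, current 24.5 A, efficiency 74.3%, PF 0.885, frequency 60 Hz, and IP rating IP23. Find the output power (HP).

P_in = V·I·cosφ = 240 × 24.5 × 0.885 = 5204 W
P_out = η·P_in = 0.743 × 5204 = 3867 W
= 3867/746 = 5.18 HP

5.18 HP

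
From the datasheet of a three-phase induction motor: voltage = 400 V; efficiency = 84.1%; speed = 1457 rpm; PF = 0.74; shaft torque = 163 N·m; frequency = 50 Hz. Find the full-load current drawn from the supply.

ω = 2π×1457/60 = 152.6 rad/s; P_out = τω = 163 × 152.6 = 24874 W
P_in = P_out / η = 24874 / 0.841 = 29577 W
I_L = P_in / (√3·V_L·cosφ) = 29577 / (1.732 × 400 × 0.74) = 57.7 A

57.7 A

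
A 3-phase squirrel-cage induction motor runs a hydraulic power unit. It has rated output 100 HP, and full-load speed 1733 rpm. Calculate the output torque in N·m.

P_out = 100 × 746 = 74600 W
ω = 2π × 1733/60 = 181.5 rad/s
τ = P_out/ω = 74600/181.5 = 411 N·m

411 N·m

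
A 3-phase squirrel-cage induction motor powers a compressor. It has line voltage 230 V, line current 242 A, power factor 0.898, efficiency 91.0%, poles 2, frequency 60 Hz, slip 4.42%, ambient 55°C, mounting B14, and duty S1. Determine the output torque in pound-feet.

161 lb·ft

P_in = √3·V·I·cosφ = 1.732 × 230 × 242 × 0.898 = 86570 W
P_out = η·P_in = 0.91 × 86570 = 78779 W
n_s = 120×60/2 = 3600 rpm; n = 3600×(1−0.0442) = 3441 rpm
ω = 2π×3441/60 = 360.3 rad/s
τ = P_out/ω = 78779/360.3 = 218.6 N·m
In lb·ft: 218.6/1.356 = 161 lb·ft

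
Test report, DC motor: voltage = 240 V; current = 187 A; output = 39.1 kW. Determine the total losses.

5.78 kW

P_in = V·I = 240×187 = 44880 W
P_out = 39100 W
Losses = P_in − P_out = 44880 − 39100 = 5780 W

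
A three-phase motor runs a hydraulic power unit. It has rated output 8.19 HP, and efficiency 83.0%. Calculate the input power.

P_out = 8.19 × 746 = 6110 W
P_in = P_out/η = 6110/0.83 = 7361 W = 7.36 kW

7.36 kW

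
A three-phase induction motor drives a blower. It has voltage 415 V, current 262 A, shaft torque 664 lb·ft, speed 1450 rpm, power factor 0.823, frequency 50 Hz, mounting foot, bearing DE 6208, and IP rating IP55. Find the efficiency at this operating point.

88.2 %

τ = 664 lb·ft × 1.356 = 900.4 N·m
ω = 2π × 1450/60 = 151.8 rad/s; P_out = τω = 900.4 × 151.8 = 136681 W
P_in = √3·V_L·I_L·cosφ = 1.732 × 415 × 262 × 0.823 = 154988 W
η = P_out / P_in = 136681 / 154988 = 0.882 = 88.2%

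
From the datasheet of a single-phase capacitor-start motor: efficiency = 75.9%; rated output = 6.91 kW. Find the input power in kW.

9.1 kW

P_out = 6910 W
P_in = P_out/η = 6910/0.759 = 9104 W = 9.1 kW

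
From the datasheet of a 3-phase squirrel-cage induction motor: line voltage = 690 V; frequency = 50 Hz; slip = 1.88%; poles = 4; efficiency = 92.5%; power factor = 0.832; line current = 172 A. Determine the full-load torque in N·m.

P_in = √3·V·I·cosφ = 1.732 × 690 × 172 × 0.832 = 171021 W
P_out = η·P_in = 0.925 × 171021 = 158194 W
n_s = 120×50/4 = 1500 rpm; n = 1500×(1−0.0188) = 1472 rpm
ω = 2π×1472/60 = 154.1 rad/s
τ = P_out/ω = 158194/154.1 = 1030 N·m

1030 N·m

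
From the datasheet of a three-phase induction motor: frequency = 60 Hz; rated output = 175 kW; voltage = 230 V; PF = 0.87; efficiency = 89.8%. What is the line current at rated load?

562 A

P_out = 175 kW = 175000 W
P_in = P_out / η = 175000 / 0.898 = 194878 W
I_L = P_in / (√3·V_L·cosφ) = 194878 / (1.732 × 230 × 0.87) = 562 A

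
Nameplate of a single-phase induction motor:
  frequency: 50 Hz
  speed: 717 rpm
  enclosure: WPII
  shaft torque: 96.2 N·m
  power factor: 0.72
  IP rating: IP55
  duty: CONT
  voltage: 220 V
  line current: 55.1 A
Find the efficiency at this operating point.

82.8 %

ω = 2π × 717/60 = 75.08 rad/s; P_out = τω = 96.2 × 75.08 = 7223 W
P_in = V·I·cosφ = 220 × 55.1 × 0.72 = 8728 W
η = P_out / P_in = 7223 / 8728 = 0.828 = 82.8%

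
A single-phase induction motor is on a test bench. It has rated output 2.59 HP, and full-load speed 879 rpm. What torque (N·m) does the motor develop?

21 N·m

P_out = 2.59 × 746 = 1932 W
ω = 2π × 879/60 = 92.05 rad/s
τ = P_out/ω = 1932/92.05 = 21 N·m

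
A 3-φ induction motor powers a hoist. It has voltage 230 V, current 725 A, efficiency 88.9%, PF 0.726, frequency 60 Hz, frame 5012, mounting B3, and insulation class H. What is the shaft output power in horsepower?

250 HP

P_in = √3·V·I·cosφ = 1.732 × 230 × 725 × 0.726 = 209677 W
P_out = η·P_in = 0.889 × 209677 = 186403 W
= 186403/746 = 250 HP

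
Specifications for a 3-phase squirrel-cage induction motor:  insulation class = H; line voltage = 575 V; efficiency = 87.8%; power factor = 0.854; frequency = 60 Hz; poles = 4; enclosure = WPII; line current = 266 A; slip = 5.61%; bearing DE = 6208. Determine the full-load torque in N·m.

1120 N·m

P_in = √3·V·I·cosφ = 1.732 × 575 × 266 × 0.854 = 226233 W
P_out = η·P_in = 0.878 × 226233 = 198633 W
n_s = 120×60/4 = 1800 rpm; n = 1800×(1−0.0561) = 1699 rpm
ω = 2π×1699/60 = 177.9 rad/s
τ = P_out/ω = 198633/177.9 = 1120 N·m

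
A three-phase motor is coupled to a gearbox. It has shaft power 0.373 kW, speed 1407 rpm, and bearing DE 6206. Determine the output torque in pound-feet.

ω = 2π × 1407/60 = 147.3 rad/s
τ = P/ω = 373/147.3 = 2.532 N·m
In lb·ft: 2.532/1.356 = 1.87 lb·ft

1.87 lb·ft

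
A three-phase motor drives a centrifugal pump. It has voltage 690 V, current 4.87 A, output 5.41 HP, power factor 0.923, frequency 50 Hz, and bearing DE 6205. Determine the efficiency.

P_out = 5.41 × 746 = 4036 W
P_in = √3·V_L·I_L·cosφ = 1.732 × 690 × 4.87 × 0.923 = 5372 W
η = P_out / P_in = 4036 / 5372 = 0.751 = 75.1%

75.1 %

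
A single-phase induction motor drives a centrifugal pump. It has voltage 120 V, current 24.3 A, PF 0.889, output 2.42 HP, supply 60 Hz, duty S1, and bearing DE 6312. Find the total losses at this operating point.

P_in = V·I·cosφ = 120×24.3×0.889 = 2592 W
P_out = 2.42×746 = 1805 W
Losses = P_in − P_out = 2592 − 1805 = 787 W

787 W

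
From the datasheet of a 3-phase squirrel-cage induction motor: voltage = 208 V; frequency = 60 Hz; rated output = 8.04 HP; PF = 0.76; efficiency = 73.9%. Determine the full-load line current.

29.6 A

P_out = 8.04 × 746 = 5998 W
P_in = P_out / η = 5998 / 0.739 = 8116 W
I_L = P_in / (√3·V_L·cosφ) = 8116 / (1.732 × 208 × 0.76) = 29.6 A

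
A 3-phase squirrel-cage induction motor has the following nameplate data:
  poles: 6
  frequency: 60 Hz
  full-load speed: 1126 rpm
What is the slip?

6.17 %

n_s = 120f/p = 120×60/6 = 1200 rpm
s = (n_s − n)/n_s = (1200 − 1126)/1200 = 0.0617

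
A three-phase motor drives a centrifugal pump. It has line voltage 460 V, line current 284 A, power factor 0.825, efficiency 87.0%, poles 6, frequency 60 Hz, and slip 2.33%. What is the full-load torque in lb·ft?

P_in = √3·V·I·cosφ = 1.732 × 460 × 284 × 0.825 = 186671 W
P_out = η·P_in = 0.87 × 186671 = 162404 W
n_s = 120×60/6 = 1200 rpm; n = 1200×(1−0.0233) = 1172 rpm
ω = 2π×1172/60 = 122.7 rad/s
τ = P_out/ω = 162404/122.7 = 1324 N·m
In lb·ft: 1324/1.356 = 976 lb·ft

976 lb·ft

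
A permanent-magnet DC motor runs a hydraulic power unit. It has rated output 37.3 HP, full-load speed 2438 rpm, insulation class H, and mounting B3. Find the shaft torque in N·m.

P_out = 37.3 × 746 = 27826 W
ω = 2π × 2438/60 = 255.3 rad/s
τ = P_out/ω = 27826/255.3 = 109 N·m

109 N·m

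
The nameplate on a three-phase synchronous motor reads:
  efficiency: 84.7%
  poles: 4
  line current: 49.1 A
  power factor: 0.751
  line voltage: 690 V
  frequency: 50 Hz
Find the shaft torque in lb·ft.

P_in = √3·V·I·cosφ = 1.732 × 690 × 49.1 × 0.751 = 44067 W
P_out = η·P_in = 0.847 × 44067 = 37325 W
n = n_s = 120×50/4 = 1500 rpm (synchronous)
ω = 2π×1500/60 = 157.1 rad/s
τ = P_out/ω = 37325/157.1 = 237.6 N·m
In lb·ft: 237.6/1.356 = 175 lb·ft

175 lb·ft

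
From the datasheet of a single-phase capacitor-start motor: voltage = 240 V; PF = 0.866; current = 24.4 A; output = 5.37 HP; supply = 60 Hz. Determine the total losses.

P_in = V·I·cosφ = 240×24.4×0.866 = 5071 W
P_out = 5.37×746 = 4006 W
Losses = P_in − P_out = 5071 − 4006 = 1065 W

1070 W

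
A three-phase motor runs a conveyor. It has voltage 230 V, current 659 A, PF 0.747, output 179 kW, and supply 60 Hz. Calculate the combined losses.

P_in = √3·V·I·cosφ = 1.732×230×659×0.747 = 196102 W
P_out = 179000 W
Losses = P_in − P_out = 196102 − 179000 = 17102 W

17.1 kW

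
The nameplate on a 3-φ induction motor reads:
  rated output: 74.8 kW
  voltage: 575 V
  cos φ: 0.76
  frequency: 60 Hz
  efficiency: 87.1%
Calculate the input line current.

113 A

P_out = 74.8 kW = 74800 W
P_in = P_out / η = 74800 / 0.871 = 85878 W
I_L = P_in / (√3·V_L·cosφ) = 85878 / (1.732 × 575 × 0.76) = 113 A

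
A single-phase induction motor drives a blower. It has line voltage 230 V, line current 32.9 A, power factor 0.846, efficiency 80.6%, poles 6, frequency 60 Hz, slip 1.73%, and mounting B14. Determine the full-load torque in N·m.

41.8 N·m

P_in = V·I·cosφ = 230 × 32.9 × 0.846 = 6402 W
P_out = η·P_in = 0.806 × 6402 = 5160 W
n_s = 120×60/6 = 1200 rpm; n = 1200×(1−0.0173) = 1179 rpm
ω = 2π×1179/60 = 123.5 rad/s
τ = P_out/ω = 5160/123.5 = 41.8 N·m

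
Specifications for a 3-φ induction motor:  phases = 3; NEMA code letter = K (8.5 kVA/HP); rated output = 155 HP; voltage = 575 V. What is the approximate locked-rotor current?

1320 A

S_LR = 8.5 × 155 = 1317.5 kVA
I_LR = S_LR/(√3·V_L) = 1317500/(1.732×575) = 1320 A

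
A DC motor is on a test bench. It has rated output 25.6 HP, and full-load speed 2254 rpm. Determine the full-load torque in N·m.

P_out = 25.6 × 746 = 19098 W
ω = 2π × 2254/60 = 236 rad/s
τ = P_out/ω = 19098/236 = 80.9 N·m

80.9 N·m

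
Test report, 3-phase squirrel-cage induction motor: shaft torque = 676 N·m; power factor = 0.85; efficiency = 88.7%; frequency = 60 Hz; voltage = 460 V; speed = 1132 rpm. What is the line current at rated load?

ω = 2π×1132/60 = 118.5 rad/s; P_out = τω = 676 × 118.5 = 80106 W
P_in = P_out / η = 80106 / 0.887 = 90311 W
I_L = P_in / (√3·V_L·cosφ) = 90311 / (1.732 × 460 × 0.85) = 133 A

133 A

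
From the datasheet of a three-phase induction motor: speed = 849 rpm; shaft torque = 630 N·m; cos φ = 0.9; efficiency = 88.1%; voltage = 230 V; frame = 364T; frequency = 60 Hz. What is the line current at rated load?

ω = 2π×849/60 = 88.91 rad/s; P_out = τω = 630 × 88.91 = 56013 W
P_in = P_out / η = 56013 / 0.881 = 63579 W
I_L = P_in / (√3·V_L·cosφ) = 63579 / (1.732 × 230 × 0.9) = 177 A

177 A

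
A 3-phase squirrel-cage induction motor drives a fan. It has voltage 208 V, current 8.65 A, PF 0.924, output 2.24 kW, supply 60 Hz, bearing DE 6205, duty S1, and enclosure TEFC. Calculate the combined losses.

P_in = √3·V·I·cosφ = 1.732×208×8.65×0.924 = 2879 W
P_out = 2240 W
Losses = P_in − P_out = 2879 − 2240 = 639 W

639 W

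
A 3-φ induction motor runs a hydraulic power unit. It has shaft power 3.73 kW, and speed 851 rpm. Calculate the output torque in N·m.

ω = 2π × 851/60 = 89.12 rad/s
τ = P/ω = 3730/89.12 = 41.9 N·m

41.9 N·m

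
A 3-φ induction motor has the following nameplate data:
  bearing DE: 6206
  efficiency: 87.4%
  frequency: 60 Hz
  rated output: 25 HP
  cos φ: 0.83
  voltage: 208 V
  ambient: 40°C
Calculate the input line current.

71.4 A

P_out = 25 × 746 = 18650 W
P_in = P_out / η = 18650 / 0.874 = 21339 W
I_L = P_in / (√3·V_L·cosφ) = 21339 / (1.732 × 208 × 0.83) = 71.4 A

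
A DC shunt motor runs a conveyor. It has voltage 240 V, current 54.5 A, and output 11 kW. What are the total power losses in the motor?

P_in = V·I = 240×54.5 = 13080 W
P_out = 11000 W
Losses = P_in − P_out = 13080 − 11000 = 2080 W

2.08 kW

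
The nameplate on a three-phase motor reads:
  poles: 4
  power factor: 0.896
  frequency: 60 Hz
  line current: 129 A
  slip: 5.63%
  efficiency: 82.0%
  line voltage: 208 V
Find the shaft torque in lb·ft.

P_in = √3·V·I·cosφ = 1.732 × 208 × 129 × 0.896 = 41640 W
P_out = η·P_in = 0.82 × 41640 = 34145 W
n_s = 120×60/4 = 1800 rpm; n = 1800×(1−0.0563) = 1699 rpm
ω = 2π×1699/60 = 177.9 rad/s
τ = P_out/ω = 34145/177.9 = 191.9 N·m
In lb·ft: 191.9/1.356 = 142 lb·ft

142 lb·ft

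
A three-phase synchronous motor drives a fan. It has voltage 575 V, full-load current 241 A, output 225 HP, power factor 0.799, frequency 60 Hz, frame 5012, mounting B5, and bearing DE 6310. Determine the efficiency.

P_out = 225 × 746 = 167850 W
P_in = √3·V_L·I_L·cosφ = 1.732 × 575 × 241 × 0.799 = 191770 W
η = P_out / P_in = 167850 / 191770 = 0.875 = 87.5%

87.5 %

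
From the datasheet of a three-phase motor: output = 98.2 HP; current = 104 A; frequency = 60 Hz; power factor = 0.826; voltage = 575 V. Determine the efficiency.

P_out = 98.2 × 746 = 73257 W
P_in = √3·V_L·I_L·cosφ = 1.732 × 575 × 104 × 0.826 = 85552 W
η = P_out / P_in = 73257 / 85552 = 0.856 = 85.6%

85.6 %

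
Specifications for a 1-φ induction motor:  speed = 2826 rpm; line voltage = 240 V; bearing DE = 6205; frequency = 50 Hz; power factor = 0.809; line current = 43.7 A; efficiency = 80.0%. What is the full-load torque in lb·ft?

P_in = V·I·cosφ = 240 × 43.7 × 0.809 = 8485 W
P_out = η·P_in = 0.8 × 8485 = 6788 W
n = 2826 rpm
ω = 2π×2826/60 = 295.9 rad/s
τ = P_out/ω = 6788/295.9 = 22.94 N·m
In lb·ft: 22.94/1.356 = 16.9 lb·ft

16.9 lb·ft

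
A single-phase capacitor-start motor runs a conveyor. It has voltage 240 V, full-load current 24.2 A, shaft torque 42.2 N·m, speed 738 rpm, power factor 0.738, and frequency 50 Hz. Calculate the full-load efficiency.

76.1 %

ω = 2π × 738/60 = 77.28 rad/s; P_out = τω = 42.2 × 77.28 = 3261 W
P_in = V·I·cosφ = 240 × 24.2 × 0.738 = 4286 W
η = P_out / P_in = 3261 / 4286 = 0.761 = 76.1%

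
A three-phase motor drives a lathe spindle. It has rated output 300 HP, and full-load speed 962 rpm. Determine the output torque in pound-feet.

1640 lb·ft

P_out = 300 × 746 = 223800 W
ω = 2π × 962/60 = 100.7 rad/s
τ = P_out/ω = 223800/100.7 = 2222 N·m
In lb·ft: 2222/1.356 = 1640 lb·ft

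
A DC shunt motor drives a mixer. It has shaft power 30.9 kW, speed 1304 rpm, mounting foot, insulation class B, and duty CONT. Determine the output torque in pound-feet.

ω = 2π × 1304/60 = 136.6 rad/s
τ = P/ω = 30900/136.6 = 226.2 N·m
In lb·ft: 226.2/1.356 = 167 lb·ft

167 lb·ft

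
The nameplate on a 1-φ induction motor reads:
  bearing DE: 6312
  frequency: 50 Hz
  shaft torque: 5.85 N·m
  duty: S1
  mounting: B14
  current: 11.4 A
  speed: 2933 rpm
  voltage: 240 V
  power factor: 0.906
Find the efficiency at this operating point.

72.5 %

ω = 2π × 2933/60 = 307.1 rad/s; P_out = τω = 5.85 × 307.1 = 1797 W
P_in = V·I·cosφ = 240 × 11.4 × 0.906 = 2479 W
η = P_out / P_in = 1797 / 2479 = 0.725 = 72.5%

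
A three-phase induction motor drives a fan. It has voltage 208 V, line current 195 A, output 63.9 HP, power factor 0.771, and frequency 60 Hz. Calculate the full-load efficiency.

P_out = 63.9 × 746 = 47669 W
P_in = √3·V_L·I_L·cosφ = 1.732 × 208 × 195 × 0.771 = 54163 W
η = P_out / P_in = 47669 / 54163 = 0.880 = 88.0%

88.0 %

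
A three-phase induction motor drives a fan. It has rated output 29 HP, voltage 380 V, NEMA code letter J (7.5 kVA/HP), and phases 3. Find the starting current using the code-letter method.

330 A

S_LR = 7.5 × 29 = 217.5 kVA
I_LR = S_LR/(√3·V_L) = 217500/(1.732×380) = 330 A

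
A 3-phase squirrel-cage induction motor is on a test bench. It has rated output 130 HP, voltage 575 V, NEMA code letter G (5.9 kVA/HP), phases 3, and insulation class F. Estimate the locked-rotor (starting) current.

770 A

S_LR = 5.9 × 130 = 767 kVA
I_LR = S_LR/(√3·V_L) = 767000/(1.732×575) = 770 A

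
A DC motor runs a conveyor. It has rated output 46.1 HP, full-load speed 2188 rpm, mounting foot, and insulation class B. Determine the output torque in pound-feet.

P_out = 46.1 × 746 = 34391 W
ω = 2π × 2188/60 = 229.1 rad/s
τ = P_out/ω = 34391/229.1 = 150.1 N·m
In lb·ft: 150.1/1.356 = 111 lb·ft

111 lb·ft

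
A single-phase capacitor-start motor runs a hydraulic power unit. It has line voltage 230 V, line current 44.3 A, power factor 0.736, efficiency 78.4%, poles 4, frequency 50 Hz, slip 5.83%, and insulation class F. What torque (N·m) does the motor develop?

39.7 N·m

P_in = V·I·cosφ = 230 × 44.3 × 0.736 = 7499 W
P_out = η·P_in = 0.784 × 7499 = 5879 W
n_s = 120×50/4 = 1500 rpm; n = 1500×(1−0.0583) = 1413 rpm
ω = 2π×1413/60 = 148 rad/s
τ = P_out/ω = 5879/148 = 39.7 N·m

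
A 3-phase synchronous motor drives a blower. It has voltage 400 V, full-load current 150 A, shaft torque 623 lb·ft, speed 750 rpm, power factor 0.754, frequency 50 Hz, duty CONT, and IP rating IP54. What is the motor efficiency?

84.7 %

τ = 623 lb·ft × 1.356 = 844.8 N·m
ω = 2π × 750/60 = 78.54 rad/s; P_out = τω = 844.8 × 78.54 = 66351 W
P_in = √3·V_L·I_L·cosφ = 1.732 × 400 × 150 × 0.754 = 78356 W
η = P_out / P_in = 66351 / 78356 = 0.847 = 84.7%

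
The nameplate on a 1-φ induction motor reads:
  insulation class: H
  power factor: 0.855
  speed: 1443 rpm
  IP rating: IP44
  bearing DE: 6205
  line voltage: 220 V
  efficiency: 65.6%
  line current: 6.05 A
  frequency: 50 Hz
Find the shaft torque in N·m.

P_in = V·I·cosφ = 220 × 6.05 × 0.855 = 1138 W
P_out = η·P_in = 0.656 × 1138 = 747 W
n = 1443 rpm
ω = 2π×1443/60 = 151.1 rad/s
τ = P_out/ω = 747/151.1 = 4.94 N·m

4.94 N·m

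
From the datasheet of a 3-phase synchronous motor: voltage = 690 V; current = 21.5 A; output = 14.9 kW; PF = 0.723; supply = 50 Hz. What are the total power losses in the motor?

P_in = √3·V·I·cosφ = 1.732×690×21.5×0.723 = 18577 W
P_out = 14900 W
Losses = P_in − P_out = 18577 − 14900 = 3677 W

3680 W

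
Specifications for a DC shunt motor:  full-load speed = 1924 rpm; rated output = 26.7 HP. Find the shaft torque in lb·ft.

P_out = 26.7 × 746 = 19918 W
ω = 2π × 1924/60 = 201.5 rad/s
τ = P_out/ω = 19918/201.5 = 98.85 N·m
In lb·ft: 98.85/1.356 = 72.9 lb·ft

72.9 lb·ft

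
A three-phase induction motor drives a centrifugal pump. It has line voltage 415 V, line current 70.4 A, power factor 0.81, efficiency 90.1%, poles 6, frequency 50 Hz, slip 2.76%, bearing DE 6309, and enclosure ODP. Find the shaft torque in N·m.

363 N·m

P_in = √3·V·I·cosφ = 1.732 × 415 × 70.4 × 0.81 = 40988 W
P_out = η·P_in = 0.901 × 40988 = 36930 W
n_s = 120×50/6 = 1000 rpm; n = 1000×(1−0.0276) = 972 rpm
ω = 2π×972/60 = 101.8 rad/s
τ = P_out/ω = 36930/101.8 = 363 N·m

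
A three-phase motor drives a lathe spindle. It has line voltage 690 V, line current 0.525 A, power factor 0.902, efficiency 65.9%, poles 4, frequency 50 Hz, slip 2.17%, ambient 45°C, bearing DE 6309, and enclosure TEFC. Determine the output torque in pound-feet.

1.79 lb·ft

P_in = √3·V·I·cosφ = 1.732 × 690 × 0.525 × 0.902 = 566 W
P_out = η·P_in = 0.659 × 566 = 373 W
n_s = 120×50/4 = 1500 rpm; n = 1500×(1−0.0217) = 1467 rpm
ω = 2π×1467/60 = 153.6 rad/s
τ = P_out/ω = 373/153.6 = 2.428 N·m
In lb·ft: 2.428/1.356 = 1.79 lb·ft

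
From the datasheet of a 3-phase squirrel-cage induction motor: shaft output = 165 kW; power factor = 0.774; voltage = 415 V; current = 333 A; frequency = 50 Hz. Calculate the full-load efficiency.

89.1 %

P_out = 165 kW = 165000 W
P_in = √3·V_L·I_L·cosφ = 1.732 × 415 × 333 × 0.774 = 185260 W
η = P_out / P_in = 165000 / 185260 = 0.891 = 89.1%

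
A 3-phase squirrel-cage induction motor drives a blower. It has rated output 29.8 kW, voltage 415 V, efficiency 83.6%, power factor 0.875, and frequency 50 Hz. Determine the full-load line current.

P_out = 29.8 kW = 29800 W
P_in = P_out / η = 29800 / 0.836 = 35646 W
I_L = P_in / (√3·V_L·cosφ) = 35646 / (1.732 × 415 × 0.875) = 56.7 A

56.7 A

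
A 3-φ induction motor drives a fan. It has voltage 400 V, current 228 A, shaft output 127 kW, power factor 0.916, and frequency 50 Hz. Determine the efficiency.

87.8 %

P_out = 127 kW = 127000 W
P_in = √3·V_L·I_L·cosφ = 1.732 × 400 × 228 × 0.916 = 144690 W
η = P_out / P_in = 127000 / 144690 = 0.878 = 87.8%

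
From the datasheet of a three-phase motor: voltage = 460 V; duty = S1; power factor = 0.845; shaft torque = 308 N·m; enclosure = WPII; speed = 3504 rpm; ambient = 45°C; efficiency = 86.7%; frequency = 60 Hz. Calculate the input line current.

194 A

ω = 2π×3504/60 = 366.9 rad/s; P_out = τω = 308 × 366.9 = 113005 W
P_in = P_out / η = 113005 / 0.867 = 130340 W
I_L = P_in / (√3·V_L·cosφ) = 130340 / (1.732 × 460 × 0.845) = 194 A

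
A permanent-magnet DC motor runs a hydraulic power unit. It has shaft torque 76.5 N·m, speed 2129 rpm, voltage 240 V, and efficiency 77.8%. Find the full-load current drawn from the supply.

91.3 A

ω = 2π×2129/60 = 222.9 rad/s; P_out = τω = 76.5 × 222.9 = 17052 W
P_in = P_out / η = 17052 / 0.778 = 21918 W
I = P_in / V = 21918 / 240 = 91.3 A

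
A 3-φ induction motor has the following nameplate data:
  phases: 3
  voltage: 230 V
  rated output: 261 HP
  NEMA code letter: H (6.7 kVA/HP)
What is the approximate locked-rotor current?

4390 A

S_LR = 6.7 × 261 = 1748.7 kVA
I_LR = S_LR/(√3·V_L) = 1748700/(1.732×230) = 4390 A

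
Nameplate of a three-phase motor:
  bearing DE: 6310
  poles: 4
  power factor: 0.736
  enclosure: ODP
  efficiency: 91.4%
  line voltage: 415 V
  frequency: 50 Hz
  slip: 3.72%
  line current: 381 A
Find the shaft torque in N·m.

1220 N·m

P_in = √3·V·I·cosφ = 1.732 × 415 × 381 × 0.736 = 201557 W
P_out = η·P_in = 0.914 × 201557 = 184223 W
n_s = 120×50/4 = 1500 rpm; n = 1500×(1−0.0372) = 1444 rpm
ω = 2π×1444/60 = 151.2 rad/s
τ = P_out/ω = 184223/151.2 = 1220 N·m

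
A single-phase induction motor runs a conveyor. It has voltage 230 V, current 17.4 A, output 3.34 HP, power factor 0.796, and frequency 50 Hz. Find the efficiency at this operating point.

P_out = 3.34 × 746 = 2492 W
P_in = V·I·cosφ = 230 × 17.4 × 0.796 = 3186 W
η = P_out / P_in = 2492 / 3186 = 0.782 = 78.2%

78.2 %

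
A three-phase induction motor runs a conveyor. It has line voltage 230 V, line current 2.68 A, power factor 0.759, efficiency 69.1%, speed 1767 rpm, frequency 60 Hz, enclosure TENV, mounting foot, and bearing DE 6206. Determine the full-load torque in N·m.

3.03 N·m

P_in = √3·V·I·cosφ = 1.732 × 230 × 2.68 × 0.759 = 810 W
P_out = η·P_in = 0.691 × 810 = 560 W
n = 1767 rpm
ω = 2π×1767/60 = 185 rad/s
τ = P_out/ω = 560/185 = 3.03 N·m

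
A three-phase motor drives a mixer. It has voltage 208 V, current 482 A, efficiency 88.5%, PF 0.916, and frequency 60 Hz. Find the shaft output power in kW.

P_in = √3·V·I·cosφ = 1.732 × 208 × 482 × 0.916 = 159057 W
P_out = η·P_in = 0.885 × 159057 = 140765 W

141 kW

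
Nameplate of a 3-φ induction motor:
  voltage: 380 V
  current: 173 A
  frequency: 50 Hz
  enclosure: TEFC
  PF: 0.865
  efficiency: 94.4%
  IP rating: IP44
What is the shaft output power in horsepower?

125 HP

P_in = √3·V·I·cosφ = 1.732 × 380 × 173 × 0.865 = 98490 W
P_out = η·P_in = 0.944 × 98490 = 92975 W
= 92975/746 = 125 HP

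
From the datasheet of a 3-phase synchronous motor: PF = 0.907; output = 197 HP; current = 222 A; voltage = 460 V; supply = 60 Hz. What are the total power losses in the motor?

13.5 kW

P_in = √3·V·I·cosφ = 1.732×460×222×0.907 = 160423 W
P_out = 197×746 = 146962 W
Losses = P_in − P_out = 160423 − 146962 = 13461 W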